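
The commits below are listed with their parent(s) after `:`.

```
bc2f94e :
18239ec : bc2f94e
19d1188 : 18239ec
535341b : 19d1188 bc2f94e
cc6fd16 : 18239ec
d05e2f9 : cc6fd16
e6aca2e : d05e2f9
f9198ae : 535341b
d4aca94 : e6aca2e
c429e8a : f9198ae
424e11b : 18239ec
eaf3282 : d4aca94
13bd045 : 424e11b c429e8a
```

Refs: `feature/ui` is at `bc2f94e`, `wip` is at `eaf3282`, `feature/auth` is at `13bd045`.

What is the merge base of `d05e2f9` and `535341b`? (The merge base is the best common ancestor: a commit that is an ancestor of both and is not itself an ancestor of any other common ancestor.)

18239ec

Ancestors of d05e2f9: {18239ec, bc2f94e, cc6fd16, d05e2f9}.
Ancestors of 535341b: {18239ec, 19d1188, 535341b, bc2f94e}.
Common ancestors: {18239ec, bc2f94e}.
Among these, 18239ec is not an ancestor of any other common ancestor — it is the merge base.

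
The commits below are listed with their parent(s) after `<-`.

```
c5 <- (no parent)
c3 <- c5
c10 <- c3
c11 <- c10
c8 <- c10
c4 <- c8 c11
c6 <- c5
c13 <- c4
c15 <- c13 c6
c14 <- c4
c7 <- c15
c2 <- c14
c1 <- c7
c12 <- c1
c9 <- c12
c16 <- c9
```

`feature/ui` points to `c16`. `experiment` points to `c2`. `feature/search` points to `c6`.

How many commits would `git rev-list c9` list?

Walking parent pointers from c9: reachable set = {c1, c10, c11, c12, c13, c15, c3, c4, c5, c6, c7, c8, c9}.
That is 13 commits.

13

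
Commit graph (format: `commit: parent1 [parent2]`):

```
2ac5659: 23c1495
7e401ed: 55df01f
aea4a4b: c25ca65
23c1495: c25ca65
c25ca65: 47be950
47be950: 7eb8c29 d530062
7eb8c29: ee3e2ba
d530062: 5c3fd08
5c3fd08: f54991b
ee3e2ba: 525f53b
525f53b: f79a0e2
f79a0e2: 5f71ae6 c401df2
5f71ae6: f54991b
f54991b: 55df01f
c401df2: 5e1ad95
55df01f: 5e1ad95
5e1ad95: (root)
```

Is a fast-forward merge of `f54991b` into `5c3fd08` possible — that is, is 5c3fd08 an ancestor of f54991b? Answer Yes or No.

No

A fast-forward from 5c3fd08 to f54991b is possible iff 5c3fd08 is an ancestor of f54991b.
Ancestors of f54991b: {55df01f, 5e1ad95, f54991b}.
5c3fd08 is not among them, so fast-forward is not possible.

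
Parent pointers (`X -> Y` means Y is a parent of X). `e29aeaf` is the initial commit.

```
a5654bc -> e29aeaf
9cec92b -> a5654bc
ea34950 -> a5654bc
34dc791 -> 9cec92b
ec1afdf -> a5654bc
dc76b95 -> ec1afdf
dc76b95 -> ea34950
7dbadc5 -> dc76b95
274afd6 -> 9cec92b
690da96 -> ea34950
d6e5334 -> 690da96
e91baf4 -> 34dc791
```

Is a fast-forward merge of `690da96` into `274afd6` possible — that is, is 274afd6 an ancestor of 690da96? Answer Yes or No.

A fast-forward from 274afd6 to 690da96 is possible iff 274afd6 is an ancestor of 690da96.
Ancestors of 690da96: {690da96, a5654bc, e29aeaf, ea34950}.
274afd6 is not among them, so fast-forward is not possible.

No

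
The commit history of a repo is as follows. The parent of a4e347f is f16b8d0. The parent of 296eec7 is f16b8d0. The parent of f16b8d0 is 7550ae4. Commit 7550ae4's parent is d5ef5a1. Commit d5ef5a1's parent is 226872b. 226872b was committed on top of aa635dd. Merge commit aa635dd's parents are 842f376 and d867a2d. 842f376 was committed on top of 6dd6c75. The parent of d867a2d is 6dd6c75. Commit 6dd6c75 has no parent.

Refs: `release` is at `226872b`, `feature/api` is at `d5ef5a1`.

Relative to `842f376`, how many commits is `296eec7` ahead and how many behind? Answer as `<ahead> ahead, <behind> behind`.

Reachable from 296eec7: {226872b, 296eec7, 6dd6c75, 7550ae4, 842f376, aa635dd, d5ef5a1, d867a2d, f16b8d0}.
Reachable from 842f376: {6dd6c75, 842f376}.
Only in 296eec7's history (ahead): {226872b, 296eec7, 7550ae4, aa635dd, d5ef5a1, d867a2d, f16b8d0} — 7.
Only in 842f376's history (behind): {} — 0.

7 ahead, 0 behind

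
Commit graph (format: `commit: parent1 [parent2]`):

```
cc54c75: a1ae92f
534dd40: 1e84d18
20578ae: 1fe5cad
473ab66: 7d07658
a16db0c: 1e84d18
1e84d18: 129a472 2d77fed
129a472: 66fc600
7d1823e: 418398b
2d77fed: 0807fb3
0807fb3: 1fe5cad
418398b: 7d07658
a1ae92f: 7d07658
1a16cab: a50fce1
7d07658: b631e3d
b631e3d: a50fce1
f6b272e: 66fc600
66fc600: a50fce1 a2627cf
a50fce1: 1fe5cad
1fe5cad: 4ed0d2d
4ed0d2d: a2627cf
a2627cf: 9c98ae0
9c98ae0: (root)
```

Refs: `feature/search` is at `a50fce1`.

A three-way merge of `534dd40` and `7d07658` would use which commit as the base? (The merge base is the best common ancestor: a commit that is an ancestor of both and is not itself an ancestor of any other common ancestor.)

Ancestors of 534dd40: {0807fb3, 129a472, 1e84d18, 1fe5cad, 2d77fed, 4ed0d2d, 534dd40, 66fc600, 9c98ae0, a2627cf, a50fce1}.
Ancestors of 7d07658: {1fe5cad, 4ed0d2d, 7d07658, 9c98ae0, a2627cf, a50fce1, b631e3d}.
Common ancestors: {1fe5cad, 4ed0d2d, 9c98ae0, a2627cf, a50fce1}.
Among these, a50fce1 is not an ancestor of any other common ancestor — it is the merge base.

a50fce1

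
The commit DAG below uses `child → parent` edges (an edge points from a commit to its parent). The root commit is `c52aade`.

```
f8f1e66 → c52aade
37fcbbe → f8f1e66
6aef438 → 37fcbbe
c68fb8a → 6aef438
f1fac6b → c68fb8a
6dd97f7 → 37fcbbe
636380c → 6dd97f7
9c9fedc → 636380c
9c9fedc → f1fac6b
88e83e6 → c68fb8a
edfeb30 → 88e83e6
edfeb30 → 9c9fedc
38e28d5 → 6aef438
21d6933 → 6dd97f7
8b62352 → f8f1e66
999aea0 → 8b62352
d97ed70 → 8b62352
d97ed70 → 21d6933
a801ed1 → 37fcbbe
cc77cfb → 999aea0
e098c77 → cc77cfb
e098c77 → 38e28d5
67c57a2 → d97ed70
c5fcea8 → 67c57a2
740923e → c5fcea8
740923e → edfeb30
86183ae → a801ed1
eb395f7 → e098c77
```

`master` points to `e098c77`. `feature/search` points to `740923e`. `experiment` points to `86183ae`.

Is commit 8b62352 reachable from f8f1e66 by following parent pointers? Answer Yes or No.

No

Ancestors of f8f1e66: {c52aade, f8f1e66}.
8b62352 is not in that set, so it is not an ancestor of f8f1e66.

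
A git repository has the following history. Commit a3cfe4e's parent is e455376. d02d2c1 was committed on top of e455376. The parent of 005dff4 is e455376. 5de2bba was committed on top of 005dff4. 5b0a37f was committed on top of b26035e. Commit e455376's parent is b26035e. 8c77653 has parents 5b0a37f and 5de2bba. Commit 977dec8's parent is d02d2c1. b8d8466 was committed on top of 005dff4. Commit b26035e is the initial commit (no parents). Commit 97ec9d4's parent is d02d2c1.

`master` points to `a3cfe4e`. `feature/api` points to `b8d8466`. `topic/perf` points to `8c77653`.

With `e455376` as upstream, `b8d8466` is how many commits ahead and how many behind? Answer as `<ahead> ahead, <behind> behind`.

Reachable from b8d8466: {005dff4, b26035e, b8d8466, e455376}.
Reachable from e455376: {b26035e, e455376}.
Only in b8d8466's history (ahead): {005dff4, b8d8466} — 2.
Only in e455376's history (behind): {} — 0.

2 ahead, 0 behind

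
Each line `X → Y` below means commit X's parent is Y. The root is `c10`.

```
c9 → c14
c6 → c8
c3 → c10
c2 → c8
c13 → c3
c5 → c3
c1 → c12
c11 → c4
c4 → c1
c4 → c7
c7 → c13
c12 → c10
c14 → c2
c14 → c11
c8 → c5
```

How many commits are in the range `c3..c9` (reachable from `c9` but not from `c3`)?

Reachable from c9: {c1, c10, c11, c12, c13, c14, c2, c3, c4, c5, c7, c8, c9}.
Reachable from c3: {c10, c3}.
In c9's history but not c3's: {c1, c11, c12, c13, c14, c2, c4, c5, c7, c8, c9} — 11 commits.

11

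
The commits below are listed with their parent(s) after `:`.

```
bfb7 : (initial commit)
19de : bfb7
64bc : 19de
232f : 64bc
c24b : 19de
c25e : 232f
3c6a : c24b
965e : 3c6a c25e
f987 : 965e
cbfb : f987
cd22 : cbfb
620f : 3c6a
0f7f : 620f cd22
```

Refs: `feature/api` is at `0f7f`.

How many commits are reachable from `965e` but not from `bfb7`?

7

Reachable from 965e: {19de, 232f, 3c6a, 64bc, 965e, bfb7, c24b, c25e}.
Reachable from bfb7: {bfb7}.
In 965e's history but not bfb7's: {19de, 232f, 3c6a, 64bc, 965e, c24b, c25e} — 7 commits.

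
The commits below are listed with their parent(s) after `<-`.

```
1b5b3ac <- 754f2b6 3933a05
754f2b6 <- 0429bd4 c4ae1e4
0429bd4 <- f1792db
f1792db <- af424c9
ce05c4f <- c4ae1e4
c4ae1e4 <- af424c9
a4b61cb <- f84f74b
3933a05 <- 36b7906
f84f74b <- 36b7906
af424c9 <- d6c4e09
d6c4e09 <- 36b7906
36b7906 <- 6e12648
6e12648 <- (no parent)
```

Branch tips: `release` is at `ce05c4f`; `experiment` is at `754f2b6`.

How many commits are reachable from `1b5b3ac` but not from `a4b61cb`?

Reachable from 1b5b3ac: {0429bd4, 1b5b3ac, 36b7906, 3933a05, 6e12648, 754f2b6, af424c9, c4ae1e4, d6c4e09, f1792db}.
Reachable from a4b61cb: {36b7906, 6e12648, a4b61cb, f84f74b}.
In 1b5b3ac's history but not a4b61cb's: {0429bd4, 1b5b3ac, 3933a05, 754f2b6, af424c9, c4ae1e4, d6c4e09, f1792db} — 8 commits.

8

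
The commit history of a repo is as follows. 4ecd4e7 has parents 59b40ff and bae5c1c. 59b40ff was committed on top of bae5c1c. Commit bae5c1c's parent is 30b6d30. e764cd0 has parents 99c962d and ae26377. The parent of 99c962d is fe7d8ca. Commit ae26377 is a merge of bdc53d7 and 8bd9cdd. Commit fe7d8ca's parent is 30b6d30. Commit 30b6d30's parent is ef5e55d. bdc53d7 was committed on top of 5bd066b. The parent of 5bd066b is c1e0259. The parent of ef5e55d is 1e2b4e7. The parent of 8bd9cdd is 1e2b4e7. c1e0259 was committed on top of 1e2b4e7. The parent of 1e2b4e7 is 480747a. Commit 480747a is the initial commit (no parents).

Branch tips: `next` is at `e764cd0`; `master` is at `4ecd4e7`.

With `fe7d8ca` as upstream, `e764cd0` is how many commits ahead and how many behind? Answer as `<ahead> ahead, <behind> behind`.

Reachable from e764cd0: {1e2b4e7, 30b6d30, 480747a, 5bd066b, 8bd9cdd, 99c962d, ae26377, bdc53d7, c1e0259, e764cd0, ef5e55d, fe7d8ca}.
Reachable from fe7d8ca: {1e2b4e7, 30b6d30, 480747a, ef5e55d, fe7d8ca}.
Only in e764cd0's history (ahead): {5bd066b, 8bd9cdd, 99c962d, ae26377, bdc53d7, c1e0259, e764cd0} — 7.
Only in fe7d8ca's history (behind): {} — 0.

7 ahead, 0 behind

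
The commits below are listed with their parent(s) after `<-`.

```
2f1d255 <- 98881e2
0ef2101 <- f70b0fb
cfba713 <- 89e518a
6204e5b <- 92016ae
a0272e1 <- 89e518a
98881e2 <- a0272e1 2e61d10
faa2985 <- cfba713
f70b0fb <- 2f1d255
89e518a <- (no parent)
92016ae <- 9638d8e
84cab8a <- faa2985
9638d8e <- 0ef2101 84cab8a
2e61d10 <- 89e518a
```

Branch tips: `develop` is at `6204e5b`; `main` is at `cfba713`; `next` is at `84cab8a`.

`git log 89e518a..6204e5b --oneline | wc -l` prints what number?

12

Reachable from 6204e5b: {0ef2101, 2e61d10, 2f1d255, 6204e5b, 84cab8a, 89e518a, 92016ae, 9638d8e, 98881e2, a0272e1, cfba713, f70b0fb, faa2985}.
Reachable from 89e518a: {89e518a}.
In 6204e5b's history but not 89e518a's: {0ef2101, 2e61d10, 2f1d255, 6204e5b, 84cab8a, 92016ae, 9638d8e, 98881e2, a0272e1, cfba713, f70b0fb, faa2985} — 12 commits.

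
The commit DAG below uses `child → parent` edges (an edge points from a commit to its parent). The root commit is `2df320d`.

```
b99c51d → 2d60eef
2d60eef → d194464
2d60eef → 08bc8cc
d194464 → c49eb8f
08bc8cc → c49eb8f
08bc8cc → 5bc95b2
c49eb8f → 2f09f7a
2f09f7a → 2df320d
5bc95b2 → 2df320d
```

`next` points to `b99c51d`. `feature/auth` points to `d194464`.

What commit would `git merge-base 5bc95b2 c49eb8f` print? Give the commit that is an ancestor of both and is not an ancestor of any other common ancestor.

Ancestors of 5bc95b2: {2df320d, 5bc95b2}.
Ancestors of c49eb8f: {2df320d, 2f09f7a, c49eb8f}.
Common ancestors: {2df320d}.
The only common ancestor is 2df320d, so it is the merge base.

2df320d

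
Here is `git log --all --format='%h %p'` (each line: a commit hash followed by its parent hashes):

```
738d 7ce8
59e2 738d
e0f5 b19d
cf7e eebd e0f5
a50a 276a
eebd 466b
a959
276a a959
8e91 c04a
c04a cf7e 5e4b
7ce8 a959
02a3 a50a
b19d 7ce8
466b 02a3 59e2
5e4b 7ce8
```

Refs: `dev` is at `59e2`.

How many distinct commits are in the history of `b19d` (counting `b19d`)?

Walking parent pointers from b19d: reachable set = {7ce8, a959, b19d}.
That is 3 commits.

3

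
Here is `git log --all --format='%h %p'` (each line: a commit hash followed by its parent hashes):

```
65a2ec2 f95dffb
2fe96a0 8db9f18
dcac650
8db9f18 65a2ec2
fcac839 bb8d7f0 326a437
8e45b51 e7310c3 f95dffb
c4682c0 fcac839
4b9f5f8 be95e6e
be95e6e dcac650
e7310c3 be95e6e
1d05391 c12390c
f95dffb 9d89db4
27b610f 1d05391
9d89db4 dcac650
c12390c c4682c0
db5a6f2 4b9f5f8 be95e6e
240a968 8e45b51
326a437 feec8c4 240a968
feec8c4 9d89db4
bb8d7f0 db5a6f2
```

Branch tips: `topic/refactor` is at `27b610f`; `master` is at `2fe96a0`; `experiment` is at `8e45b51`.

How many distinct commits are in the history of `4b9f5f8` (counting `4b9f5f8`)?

Walking parent pointers from 4b9f5f8: reachable set = {4b9f5f8, be95e6e, dcac650}.
That is 3 commits.

3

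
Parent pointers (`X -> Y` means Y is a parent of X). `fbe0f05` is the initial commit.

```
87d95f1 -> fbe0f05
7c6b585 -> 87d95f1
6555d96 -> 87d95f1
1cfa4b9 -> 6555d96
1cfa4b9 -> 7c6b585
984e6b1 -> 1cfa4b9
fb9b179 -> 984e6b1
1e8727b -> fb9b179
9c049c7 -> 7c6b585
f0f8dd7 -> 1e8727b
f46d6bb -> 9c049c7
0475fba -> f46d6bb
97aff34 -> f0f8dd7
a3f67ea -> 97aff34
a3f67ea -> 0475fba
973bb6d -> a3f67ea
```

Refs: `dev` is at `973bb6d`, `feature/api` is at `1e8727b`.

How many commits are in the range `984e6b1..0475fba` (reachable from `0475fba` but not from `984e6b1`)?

3

Reachable from 0475fba: {0475fba, 7c6b585, 87d95f1, 9c049c7, f46d6bb, fbe0f05}.
Reachable from 984e6b1: {1cfa4b9, 6555d96, 7c6b585, 87d95f1, 984e6b1, fbe0f05}.
In 0475fba's history but not 984e6b1's: {0475fba, 9c049c7, f46d6bb} — 3 commits.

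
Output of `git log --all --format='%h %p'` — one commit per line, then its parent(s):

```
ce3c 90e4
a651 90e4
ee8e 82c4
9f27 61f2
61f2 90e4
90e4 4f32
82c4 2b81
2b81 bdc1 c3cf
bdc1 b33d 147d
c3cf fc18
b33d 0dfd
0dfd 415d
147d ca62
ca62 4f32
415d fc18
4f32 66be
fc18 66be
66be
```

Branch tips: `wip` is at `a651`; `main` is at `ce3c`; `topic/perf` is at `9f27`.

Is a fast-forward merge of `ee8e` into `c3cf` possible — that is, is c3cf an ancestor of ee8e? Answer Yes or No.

Yes

A fast-forward from c3cf to ee8e is possible iff c3cf is an ancestor of ee8e.
Ancestors of ee8e: {0dfd, 147d, 2b81, 415d, 4f32, 66be, 82c4, b33d, bdc1, c3cf, ca62, ee8e, fc18}.
c3cf is among them, so fast-forward is possible.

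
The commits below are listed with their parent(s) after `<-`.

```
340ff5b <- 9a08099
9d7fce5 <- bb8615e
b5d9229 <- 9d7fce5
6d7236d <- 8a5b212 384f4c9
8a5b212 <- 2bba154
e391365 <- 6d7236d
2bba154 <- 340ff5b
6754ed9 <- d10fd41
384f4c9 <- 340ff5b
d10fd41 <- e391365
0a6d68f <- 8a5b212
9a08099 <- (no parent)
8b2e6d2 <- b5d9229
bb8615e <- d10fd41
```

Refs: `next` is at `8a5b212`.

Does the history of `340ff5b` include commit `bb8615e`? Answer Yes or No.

Ancestors of 340ff5b: {340ff5b, 9a08099}.
bb8615e is not in that set, so it is not an ancestor of 340ff5b.

No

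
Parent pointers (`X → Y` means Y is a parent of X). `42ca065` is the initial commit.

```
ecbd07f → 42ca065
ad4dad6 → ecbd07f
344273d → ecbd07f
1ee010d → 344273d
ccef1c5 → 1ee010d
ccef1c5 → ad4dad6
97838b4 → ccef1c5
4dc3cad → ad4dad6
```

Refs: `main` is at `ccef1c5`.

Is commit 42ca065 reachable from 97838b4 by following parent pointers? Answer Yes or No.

Ancestors of 97838b4 (commits reachable by following parents): {1ee010d, 344273d, 42ca065, 97838b4, ad4dad6, ccef1c5, ecbd07f}.
42ca065 is in that set, so it is an ancestor of 97838b4.

Yes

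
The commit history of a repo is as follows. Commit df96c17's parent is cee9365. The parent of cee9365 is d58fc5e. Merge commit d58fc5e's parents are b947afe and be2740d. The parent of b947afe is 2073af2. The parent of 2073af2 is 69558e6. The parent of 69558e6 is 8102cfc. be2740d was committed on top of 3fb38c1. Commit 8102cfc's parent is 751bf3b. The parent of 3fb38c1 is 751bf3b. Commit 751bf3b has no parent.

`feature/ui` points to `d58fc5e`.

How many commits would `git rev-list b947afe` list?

Walking parent pointers from b947afe: reachable set = {2073af2, 69558e6, 751bf3b, 8102cfc, b947afe}.
That is 5 commits.

5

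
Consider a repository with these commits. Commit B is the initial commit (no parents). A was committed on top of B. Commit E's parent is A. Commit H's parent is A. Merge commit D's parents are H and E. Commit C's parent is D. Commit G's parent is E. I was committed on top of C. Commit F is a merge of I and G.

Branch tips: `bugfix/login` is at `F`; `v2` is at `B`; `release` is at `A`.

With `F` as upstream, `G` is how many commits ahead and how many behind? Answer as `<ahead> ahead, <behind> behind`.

0 ahead, 5 behind

Reachable from G: {A, B, E, G}.
Reachable from F: {A, B, C, D, E, F, G, H, I}.
Only in G's history (ahead): {} — 0.
Only in F's history (behind): {C, D, F, H, I} — 5.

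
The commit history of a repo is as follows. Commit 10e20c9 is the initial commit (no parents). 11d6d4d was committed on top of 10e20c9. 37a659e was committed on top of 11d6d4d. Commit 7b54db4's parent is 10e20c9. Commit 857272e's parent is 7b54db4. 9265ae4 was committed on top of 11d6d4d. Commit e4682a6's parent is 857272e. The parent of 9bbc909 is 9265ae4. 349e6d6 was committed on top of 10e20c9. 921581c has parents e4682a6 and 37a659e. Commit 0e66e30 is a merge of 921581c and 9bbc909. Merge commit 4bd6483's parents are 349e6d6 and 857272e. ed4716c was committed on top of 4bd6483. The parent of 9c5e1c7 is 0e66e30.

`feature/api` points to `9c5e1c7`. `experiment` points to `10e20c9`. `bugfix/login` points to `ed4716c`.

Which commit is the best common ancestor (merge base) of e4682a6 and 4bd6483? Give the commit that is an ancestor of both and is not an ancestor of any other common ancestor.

Ancestors of e4682a6: {10e20c9, 7b54db4, 857272e, e4682a6}.
Ancestors of 4bd6483: {10e20c9, 349e6d6, 4bd6483, 7b54db4, 857272e}.
Common ancestors: {10e20c9, 7b54db4, 857272e}.
Among these, 857272e is not an ancestor of any other common ancestor — it is the merge base.

857272e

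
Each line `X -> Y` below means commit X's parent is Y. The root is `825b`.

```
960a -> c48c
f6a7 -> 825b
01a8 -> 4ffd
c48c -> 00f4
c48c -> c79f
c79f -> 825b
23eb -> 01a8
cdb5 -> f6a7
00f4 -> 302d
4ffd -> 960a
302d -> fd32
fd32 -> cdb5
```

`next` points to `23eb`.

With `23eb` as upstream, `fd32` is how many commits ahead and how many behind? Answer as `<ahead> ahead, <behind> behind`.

Reachable from fd32: {825b, cdb5, f6a7, fd32}.
Reachable from 23eb: {00f4, 01a8, 23eb, 302d, 4ffd, 825b, 960a, c48c, c79f, cdb5, f6a7, fd32}.
Only in fd32's history (ahead): {} — 0.
Only in 23eb's history (behind): {00f4, 01a8, 23eb, 302d, 4ffd, 960a, c48c, c79f} — 8.

0 ahead, 8 behind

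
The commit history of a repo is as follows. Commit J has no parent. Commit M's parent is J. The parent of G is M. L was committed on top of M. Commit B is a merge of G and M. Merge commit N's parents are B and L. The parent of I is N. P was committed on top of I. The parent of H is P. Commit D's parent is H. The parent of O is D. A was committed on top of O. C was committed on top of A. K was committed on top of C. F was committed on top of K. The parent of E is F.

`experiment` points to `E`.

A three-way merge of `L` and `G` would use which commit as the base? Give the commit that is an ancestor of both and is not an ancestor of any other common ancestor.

M

Ancestors of L: {J, L, M}.
Ancestors of G: {G, J, M}.
Common ancestors: {J, M}.
Among these, M is not an ancestor of any other common ancestor — it is the merge base.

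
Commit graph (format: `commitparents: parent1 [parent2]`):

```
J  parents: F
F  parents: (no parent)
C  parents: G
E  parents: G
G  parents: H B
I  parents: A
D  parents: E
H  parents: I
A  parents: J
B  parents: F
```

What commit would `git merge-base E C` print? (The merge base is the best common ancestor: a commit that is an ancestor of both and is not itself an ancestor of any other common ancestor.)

G

Ancestors of E: {A, B, E, F, G, H, I, J}.
Ancestors of C: {A, B, C, F, G, H, I, J}.
Common ancestors: {A, B, F, G, H, I, J}.
Among these, G is not an ancestor of any other common ancestor — it is the merge base.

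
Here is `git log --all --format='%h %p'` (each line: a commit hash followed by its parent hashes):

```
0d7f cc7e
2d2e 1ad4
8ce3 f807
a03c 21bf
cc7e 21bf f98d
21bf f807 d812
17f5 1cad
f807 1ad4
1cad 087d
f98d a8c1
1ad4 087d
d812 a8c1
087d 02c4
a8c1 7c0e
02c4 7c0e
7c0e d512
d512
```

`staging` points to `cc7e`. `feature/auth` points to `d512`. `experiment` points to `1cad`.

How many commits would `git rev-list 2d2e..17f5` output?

Reachable from 17f5: {02c4, 087d, 17f5, 1cad, 7c0e, d512}.
Reachable from 2d2e: {02c4, 087d, 1ad4, 2d2e, 7c0e, d512}.
In 17f5's history but not 2d2e's: {17f5, 1cad} — 2 commits.

2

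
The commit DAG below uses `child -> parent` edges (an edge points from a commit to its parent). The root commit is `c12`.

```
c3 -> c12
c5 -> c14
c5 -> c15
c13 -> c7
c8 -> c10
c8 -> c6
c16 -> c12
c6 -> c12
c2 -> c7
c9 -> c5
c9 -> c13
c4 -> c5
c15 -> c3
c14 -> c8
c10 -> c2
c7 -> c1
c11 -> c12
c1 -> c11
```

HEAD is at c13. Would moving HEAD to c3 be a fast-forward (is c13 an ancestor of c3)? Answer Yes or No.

No

A fast-forward from c13 to c3 is possible iff c13 is an ancestor of c3.
Ancestors of c3: {c12, c3}.
c13 is not among them, so fast-forward is not possible.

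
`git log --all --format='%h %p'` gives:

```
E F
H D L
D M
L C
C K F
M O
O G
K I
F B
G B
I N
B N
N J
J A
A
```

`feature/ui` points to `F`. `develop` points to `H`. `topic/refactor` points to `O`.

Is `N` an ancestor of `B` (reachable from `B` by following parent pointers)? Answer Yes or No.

Ancestors of B (commits reachable by following parents): {A, B, J, N}.
N is in that set, so it is an ancestor of B.

Yes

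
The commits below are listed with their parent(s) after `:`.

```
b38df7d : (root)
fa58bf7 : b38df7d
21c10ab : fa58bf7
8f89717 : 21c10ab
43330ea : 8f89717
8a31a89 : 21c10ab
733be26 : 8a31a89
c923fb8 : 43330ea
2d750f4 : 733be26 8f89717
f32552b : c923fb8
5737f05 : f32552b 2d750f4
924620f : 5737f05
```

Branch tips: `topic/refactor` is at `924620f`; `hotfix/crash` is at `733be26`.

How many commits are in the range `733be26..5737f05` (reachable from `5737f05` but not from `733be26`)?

6

Reachable from 5737f05: {21c10ab, 2d750f4, 43330ea, 5737f05, 733be26, 8a31a89, 8f89717, b38df7d, c923fb8, f32552b, fa58bf7}.
Reachable from 733be26: {21c10ab, 733be26, 8a31a89, b38df7d, fa58bf7}.
In 5737f05's history but not 733be26's: {2d750f4, 43330ea, 5737f05, 8f89717, c923fb8, f32552b} — 6 commits.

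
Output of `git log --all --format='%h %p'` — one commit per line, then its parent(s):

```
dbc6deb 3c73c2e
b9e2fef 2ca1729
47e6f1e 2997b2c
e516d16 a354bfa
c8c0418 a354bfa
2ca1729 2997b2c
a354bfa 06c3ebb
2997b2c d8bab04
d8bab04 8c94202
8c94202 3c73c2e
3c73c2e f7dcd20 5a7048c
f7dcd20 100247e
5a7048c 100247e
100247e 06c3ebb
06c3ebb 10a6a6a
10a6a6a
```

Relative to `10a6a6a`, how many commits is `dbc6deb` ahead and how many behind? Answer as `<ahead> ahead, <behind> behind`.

6 ahead, 0 behind

Reachable from dbc6deb: {06c3ebb, 100247e, 10a6a6a, 3c73c2e, 5a7048c, dbc6deb, f7dcd20}.
Reachable from 10a6a6a: {10a6a6a}.
Only in dbc6deb's history (ahead): {06c3ebb, 100247e, 3c73c2e, 5a7048c, dbc6deb, f7dcd20} — 6.
Only in 10a6a6a's history (behind): {} — 0.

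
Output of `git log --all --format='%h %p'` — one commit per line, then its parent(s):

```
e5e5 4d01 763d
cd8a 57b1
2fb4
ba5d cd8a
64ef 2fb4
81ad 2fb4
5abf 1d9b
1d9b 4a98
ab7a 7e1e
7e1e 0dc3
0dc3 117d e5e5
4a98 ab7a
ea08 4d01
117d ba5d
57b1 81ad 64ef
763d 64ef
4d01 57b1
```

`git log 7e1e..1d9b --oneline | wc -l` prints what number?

3

Reachable from 1d9b: {0dc3, 117d, 1d9b, 2fb4, 4a98, 4d01, 57b1, 64ef, 763d, 7e1e, 81ad, ab7a, ba5d, cd8a, e5e5}.
Reachable from 7e1e: {0dc3, 117d, 2fb4, 4d01, 57b1, 64ef, 763d, 7e1e, 81ad, ba5d, cd8a, e5e5}.
In 1d9b's history but not 7e1e's: {1d9b, 4a98, ab7a} — 3 commits.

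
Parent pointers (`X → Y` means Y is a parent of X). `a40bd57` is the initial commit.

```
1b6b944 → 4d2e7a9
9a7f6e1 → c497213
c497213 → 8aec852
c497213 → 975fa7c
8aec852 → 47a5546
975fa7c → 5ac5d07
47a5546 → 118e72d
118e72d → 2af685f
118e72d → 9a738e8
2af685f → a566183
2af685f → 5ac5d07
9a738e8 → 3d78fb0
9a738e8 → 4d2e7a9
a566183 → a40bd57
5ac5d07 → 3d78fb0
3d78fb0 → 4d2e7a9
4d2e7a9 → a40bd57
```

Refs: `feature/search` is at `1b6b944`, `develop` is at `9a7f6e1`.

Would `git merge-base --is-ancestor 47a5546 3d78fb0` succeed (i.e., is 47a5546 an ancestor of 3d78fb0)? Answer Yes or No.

No

Ancestors of 3d78fb0: {3d78fb0, 4d2e7a9, a40bd57}.
47a5546 is not in that set, so it is not an ancestor of 3d78fb0.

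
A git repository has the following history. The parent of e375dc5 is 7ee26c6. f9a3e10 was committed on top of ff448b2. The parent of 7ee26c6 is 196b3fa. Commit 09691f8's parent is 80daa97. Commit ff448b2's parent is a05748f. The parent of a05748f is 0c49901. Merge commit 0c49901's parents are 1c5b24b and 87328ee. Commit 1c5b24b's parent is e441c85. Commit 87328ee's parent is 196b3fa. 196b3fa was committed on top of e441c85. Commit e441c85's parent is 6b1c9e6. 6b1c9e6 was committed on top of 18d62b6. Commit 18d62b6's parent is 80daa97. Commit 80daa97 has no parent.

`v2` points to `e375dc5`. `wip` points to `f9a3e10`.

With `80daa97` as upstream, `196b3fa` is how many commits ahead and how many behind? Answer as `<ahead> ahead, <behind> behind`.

Reachable from 196b3fa: {18d62b6, 196b3fa, 6b1c9e6, 80daa97, e441c85}.
Reachable from 80daa97: {80daa97}.
Only in 196b3fa's history (ahead): {18d62b6, 196b3fa, 6b1c9e6, e441c85} — 4.
Only in 80daa97's history (behind): {} — 0.

4 ahead, 0 behind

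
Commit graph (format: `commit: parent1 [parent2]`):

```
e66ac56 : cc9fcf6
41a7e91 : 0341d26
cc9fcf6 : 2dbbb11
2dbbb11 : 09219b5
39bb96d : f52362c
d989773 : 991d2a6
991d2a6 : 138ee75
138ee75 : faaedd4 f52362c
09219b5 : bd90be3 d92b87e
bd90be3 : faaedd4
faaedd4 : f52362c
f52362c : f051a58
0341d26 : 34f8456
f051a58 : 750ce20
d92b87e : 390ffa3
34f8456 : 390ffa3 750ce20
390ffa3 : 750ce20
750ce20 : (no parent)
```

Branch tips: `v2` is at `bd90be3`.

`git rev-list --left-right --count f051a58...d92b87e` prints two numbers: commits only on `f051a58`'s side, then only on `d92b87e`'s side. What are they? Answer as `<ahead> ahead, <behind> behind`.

1 ahead, 2 behind

Reachable from f051a58: {750ce20, f051a58}.
Reachable from d92b87e: {390ffa3, 750ce20, d92b87e}.
Only in f051a58's history (ahead): {f051a58} — 1.
Only in d92b87e's history (behind): {390ffa3, d92b87e} — 2.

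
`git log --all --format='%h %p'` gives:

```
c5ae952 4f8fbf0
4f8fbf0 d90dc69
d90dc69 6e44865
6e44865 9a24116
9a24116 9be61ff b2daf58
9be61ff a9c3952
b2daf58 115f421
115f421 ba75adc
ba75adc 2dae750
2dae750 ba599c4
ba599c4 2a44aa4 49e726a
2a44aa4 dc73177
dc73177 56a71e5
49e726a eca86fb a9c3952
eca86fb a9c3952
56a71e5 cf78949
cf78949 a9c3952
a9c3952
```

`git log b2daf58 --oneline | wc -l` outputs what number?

Walking parent pointers from b2daf58: reachable set = {115f421, 2a44aa4, 2dae750, 49e726a, 56a71e5, a9c3952, b2daf58, ba599c4, ba75adc, cf78949, dc73177, eca86fb}.
That is 12 commits.

12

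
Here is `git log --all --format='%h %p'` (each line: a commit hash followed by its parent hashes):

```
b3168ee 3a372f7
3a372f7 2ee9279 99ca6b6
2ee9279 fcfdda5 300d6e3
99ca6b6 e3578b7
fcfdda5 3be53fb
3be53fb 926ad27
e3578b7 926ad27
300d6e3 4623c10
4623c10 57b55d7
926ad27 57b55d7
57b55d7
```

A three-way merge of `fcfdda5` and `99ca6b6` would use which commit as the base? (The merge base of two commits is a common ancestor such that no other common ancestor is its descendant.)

Ancestors of fcfdda5: {3be53fb, 57b55d7, 926ad27, fcfdda5}.
Ancestors of 99ca6b6: {57b55d7, 926ad27, 99ca6b6, e3578b7}.
Common ancestors: {57b55d7, 926ad27}.
Among these, 926ad27 is not an ancestor of any other common ancestor — it is the merge base.

926ad27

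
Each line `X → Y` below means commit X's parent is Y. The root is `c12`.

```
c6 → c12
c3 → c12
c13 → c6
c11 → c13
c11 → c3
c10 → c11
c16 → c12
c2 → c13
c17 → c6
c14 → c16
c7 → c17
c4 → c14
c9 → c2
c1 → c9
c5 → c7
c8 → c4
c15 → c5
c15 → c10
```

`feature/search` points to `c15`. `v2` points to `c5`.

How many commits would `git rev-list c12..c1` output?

Reachable from c1: {c1, c12, c13, c2, c6, c9}.
Reachable from c12: {c12}.
In c1's history but not c12's: {c1, c13, c2, c6, c9} — 5 commits.

5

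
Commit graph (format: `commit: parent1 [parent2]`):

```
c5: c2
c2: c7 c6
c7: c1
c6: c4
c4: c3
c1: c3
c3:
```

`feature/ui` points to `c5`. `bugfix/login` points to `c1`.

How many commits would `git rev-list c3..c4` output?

1

Reachable from c4: {c3, c4}.
Reachable from c3: {c3}.
In c4's history but not c3's: {c4} — 1 commit.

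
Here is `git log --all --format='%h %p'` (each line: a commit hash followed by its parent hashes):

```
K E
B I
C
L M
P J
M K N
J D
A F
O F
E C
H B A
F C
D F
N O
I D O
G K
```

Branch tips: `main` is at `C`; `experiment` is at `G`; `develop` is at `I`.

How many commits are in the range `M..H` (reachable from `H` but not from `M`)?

5

Reachable from H: {A, B, C, D, F, H, I, O}.
Reachable from M: {C, E, F, K, M, N, O}.
In H's history but not M's: {A, B, D, H, I} — 5 commits.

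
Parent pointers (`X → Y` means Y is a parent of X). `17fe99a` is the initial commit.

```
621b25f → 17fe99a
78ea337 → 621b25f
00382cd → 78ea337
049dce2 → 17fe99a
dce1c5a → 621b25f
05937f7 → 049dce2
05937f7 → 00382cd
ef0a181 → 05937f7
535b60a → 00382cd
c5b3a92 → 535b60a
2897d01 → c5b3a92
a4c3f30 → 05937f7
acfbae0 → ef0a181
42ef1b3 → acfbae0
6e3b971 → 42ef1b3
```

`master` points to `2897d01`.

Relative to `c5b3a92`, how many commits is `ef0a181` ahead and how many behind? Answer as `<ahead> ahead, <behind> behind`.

3 ahead, 2 behind

Reachable from ef0a181: {00382cd, 049dce2, 05937f7, 17fe99a, 621b25f, 78ea337, ef0a181}.
Reachable from c5b3a92: {00382cd, 17fe99a, 535b60a, 621b25f, 78ea337, c5b3a92}.
Only in ef0a181's history (ahead): {049dce2, 05937f7, ef0a181} — 3.
Only in c5b3a92's history (behind): {535b60a, c5b3a92} — 2.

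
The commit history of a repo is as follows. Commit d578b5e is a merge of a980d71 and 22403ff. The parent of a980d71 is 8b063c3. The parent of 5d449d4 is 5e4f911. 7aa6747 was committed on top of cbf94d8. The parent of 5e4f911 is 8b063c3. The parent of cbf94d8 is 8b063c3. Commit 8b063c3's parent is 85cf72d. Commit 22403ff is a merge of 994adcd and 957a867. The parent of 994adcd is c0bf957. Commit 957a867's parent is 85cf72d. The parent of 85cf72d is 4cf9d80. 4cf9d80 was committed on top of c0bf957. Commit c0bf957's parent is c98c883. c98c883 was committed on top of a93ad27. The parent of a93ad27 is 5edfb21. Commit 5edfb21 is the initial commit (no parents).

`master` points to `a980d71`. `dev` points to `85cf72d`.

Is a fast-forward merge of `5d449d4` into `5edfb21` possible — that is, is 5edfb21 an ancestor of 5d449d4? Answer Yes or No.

A fast-forward from 5edfb21 to 5d449d4 is possible iff 5edfb21 is an ancestor of 5d449d4.
Ancestors of 5d449d4: {4cf9d80, 5d449d4, 5e4f911, 5edfb21, 85cf72d, 8b063c3, a93ad27, c0bf957, c98c883}.
5edfb21 is among them, so fast-forward is possible.

Yes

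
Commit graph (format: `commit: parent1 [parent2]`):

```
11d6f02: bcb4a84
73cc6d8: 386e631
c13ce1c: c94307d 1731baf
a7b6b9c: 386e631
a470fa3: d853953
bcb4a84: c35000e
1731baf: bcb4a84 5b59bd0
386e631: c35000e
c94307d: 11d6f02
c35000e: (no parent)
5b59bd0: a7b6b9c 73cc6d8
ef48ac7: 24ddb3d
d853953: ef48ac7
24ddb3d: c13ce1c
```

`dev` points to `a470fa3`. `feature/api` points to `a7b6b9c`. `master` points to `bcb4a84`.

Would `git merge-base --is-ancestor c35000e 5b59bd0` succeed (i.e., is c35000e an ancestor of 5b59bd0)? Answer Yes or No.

Yes

Ancestors of 5b59bd0 (commits reachable by following parents): {386e631, 5b59bd0, 73cc6d8, a7b6b9c, c35000e}.
c35000e is in that set, so it is an ancestor of 5b59bd0.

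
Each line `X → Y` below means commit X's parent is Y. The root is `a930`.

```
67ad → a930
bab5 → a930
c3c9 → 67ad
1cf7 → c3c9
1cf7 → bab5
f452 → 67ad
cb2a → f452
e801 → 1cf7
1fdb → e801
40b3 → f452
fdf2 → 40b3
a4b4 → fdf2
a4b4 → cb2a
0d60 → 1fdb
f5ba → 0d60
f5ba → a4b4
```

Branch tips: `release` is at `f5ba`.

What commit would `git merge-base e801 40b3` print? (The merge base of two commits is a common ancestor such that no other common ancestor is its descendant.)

67ad

Ancestors of e801: {1cf7, 67ad, a930, bab5, c3c9, e801}.
Ancestors of 40b3: {40b3, 67ad, a930, f452}.
Common ancestors: {67ad, a930}.
Among these, 67ad is not an ancestor of any other common ancestor — it is the merge base.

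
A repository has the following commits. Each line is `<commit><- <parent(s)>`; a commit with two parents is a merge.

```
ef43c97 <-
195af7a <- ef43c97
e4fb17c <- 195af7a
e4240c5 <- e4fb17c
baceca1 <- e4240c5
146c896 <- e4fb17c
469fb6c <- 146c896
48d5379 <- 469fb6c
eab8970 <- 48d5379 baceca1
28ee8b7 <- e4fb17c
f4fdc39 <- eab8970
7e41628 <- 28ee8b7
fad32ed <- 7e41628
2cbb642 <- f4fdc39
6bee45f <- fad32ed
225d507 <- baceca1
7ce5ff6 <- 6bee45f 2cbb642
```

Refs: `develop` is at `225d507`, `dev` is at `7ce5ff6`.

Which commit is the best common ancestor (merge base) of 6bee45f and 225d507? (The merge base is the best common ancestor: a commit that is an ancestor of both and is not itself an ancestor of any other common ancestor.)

Ancestors of 6bee45f: {195af7a, 28ee8b7, 6bee45f, 7e41628, e4fb17c, ef43c97, fad32ed}.
Ancestors of 225d507: {195af7a, 225d507, baceca1, e4240c5, e4fb17c, ef43c97}.
Common ancestors: {195af7a, e4fb17c, ef43c97}.
Among these, e4fb17c is not an ancestor of any other common ancestor — it is the merge base.

e4fb17c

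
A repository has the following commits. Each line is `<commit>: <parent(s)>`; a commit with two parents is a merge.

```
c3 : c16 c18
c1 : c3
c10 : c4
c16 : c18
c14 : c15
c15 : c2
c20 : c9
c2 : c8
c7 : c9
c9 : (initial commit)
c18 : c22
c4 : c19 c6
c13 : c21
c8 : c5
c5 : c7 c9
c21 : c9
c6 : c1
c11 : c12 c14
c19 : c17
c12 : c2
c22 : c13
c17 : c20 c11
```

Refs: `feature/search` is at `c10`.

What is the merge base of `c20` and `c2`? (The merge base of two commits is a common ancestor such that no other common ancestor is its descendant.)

Ancestors of c20: {c20, c9}.
Ancestors of c2: {c2, c5, c7, c8, c9}.
Common ancestors: {c9}.
The only common ancestor is c9, so it is the merge base.

c9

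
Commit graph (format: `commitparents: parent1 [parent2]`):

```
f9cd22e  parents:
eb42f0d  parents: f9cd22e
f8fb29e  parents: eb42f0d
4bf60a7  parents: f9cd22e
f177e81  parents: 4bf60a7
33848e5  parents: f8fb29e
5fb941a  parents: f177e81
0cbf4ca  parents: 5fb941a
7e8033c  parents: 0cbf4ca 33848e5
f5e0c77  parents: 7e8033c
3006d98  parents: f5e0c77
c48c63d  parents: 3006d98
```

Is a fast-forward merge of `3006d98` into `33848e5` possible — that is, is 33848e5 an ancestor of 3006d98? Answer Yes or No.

Yes

A fast-forward from 33848e5 to 3006d98 is possible iff 33848e5 is an ancestor of 3006d98.
Ancestors of 3006d98: {0cbf4ca, 3006d98, 33848e5, 4bf60a7, 5fb941a, 7e8033c, eb42f0d, f177e81, f5e0c77, f8fb29e, f9cd22e}.
33848e5 is among them, so fast-forward is possible.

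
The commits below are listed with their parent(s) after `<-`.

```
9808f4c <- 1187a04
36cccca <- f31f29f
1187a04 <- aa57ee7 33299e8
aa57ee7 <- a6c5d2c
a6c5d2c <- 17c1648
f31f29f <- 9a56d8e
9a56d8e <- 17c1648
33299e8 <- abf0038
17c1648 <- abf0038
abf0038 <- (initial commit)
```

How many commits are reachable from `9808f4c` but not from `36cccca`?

Reachable from 9808f4c: {1187a04, 17c1648, 33299e8, 9808f4c, a6c5d2c, aa57ee7, abf0038}.
Reachable from 36cccca: {17c1648, 36cccca, 9a56d8e, abf0038, f31f29f}.
In 9808f4c's history but not 36cccca's: {1187a04, 33299e8, 9808f4c, a6c5d2c, aa57ee7} — 5 commits.

5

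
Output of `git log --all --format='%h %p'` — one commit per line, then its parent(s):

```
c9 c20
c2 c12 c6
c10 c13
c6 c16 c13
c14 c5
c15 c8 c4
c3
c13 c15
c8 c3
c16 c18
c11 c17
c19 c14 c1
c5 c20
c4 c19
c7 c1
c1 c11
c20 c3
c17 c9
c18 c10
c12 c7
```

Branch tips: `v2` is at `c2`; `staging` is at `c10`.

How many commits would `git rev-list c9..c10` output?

Reachable from c10: {c1, c10, c11, c13, c14, c15, c17, c19, c20, c3, c4, c5, c8, c9}.
Reachable from c9: {c20, c3, c9}.
In c10's history but not c9's: {c1, c10, c11, c13, c14, c15, c17, c19, c4, c5, c8} — 11 commits.

11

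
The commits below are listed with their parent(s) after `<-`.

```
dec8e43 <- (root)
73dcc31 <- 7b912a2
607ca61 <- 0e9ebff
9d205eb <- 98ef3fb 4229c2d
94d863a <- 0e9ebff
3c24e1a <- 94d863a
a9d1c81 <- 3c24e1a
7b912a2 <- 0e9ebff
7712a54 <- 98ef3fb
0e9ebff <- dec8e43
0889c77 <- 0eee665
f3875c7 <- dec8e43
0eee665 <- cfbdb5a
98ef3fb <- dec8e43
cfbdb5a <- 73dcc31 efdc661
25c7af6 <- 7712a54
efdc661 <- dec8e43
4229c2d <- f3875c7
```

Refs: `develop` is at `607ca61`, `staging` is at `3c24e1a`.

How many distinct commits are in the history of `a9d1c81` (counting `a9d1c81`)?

5

Walking parent pointers from a9d1c81: reachable set = {0e9ebff, 3c24e1a, 94d863a, a9d1c81, dec8e43}.
That is 5 commits.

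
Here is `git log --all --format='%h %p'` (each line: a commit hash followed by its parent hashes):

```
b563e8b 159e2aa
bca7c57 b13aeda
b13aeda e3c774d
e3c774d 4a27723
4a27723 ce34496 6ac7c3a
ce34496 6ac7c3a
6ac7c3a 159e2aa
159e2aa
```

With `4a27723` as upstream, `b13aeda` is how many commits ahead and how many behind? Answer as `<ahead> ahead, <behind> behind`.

2 ahead, 0 behind

Reachable from b13aeda: {159e2aa, 4a27723, 6ac7c3a, b13aeda, ce34496, e3c774d}.
Reachable from 4a27723: {159e2aa, 4a27723, 6ac7c3a, ce34496}.
Only in b13aeda's history (ahead): {b13aeda, e3c774d} — 2.
Only in 4a27723's history (behind): {} — 0.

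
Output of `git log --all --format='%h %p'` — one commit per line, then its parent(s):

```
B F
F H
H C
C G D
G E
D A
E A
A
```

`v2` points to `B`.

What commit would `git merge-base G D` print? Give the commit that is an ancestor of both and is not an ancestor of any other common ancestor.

A

Ancestors of G: {A, E, G}.
Ancestors of D: {A, D}.
Common ancestors: {A}.
The only common ancestor is A, so it is the merge base.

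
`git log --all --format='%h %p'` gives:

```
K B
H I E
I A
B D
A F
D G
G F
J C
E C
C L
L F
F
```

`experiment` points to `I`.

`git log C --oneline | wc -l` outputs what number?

Walking parent pointers from C: reachable set = {C, F, L}.
That is 3 commits.

3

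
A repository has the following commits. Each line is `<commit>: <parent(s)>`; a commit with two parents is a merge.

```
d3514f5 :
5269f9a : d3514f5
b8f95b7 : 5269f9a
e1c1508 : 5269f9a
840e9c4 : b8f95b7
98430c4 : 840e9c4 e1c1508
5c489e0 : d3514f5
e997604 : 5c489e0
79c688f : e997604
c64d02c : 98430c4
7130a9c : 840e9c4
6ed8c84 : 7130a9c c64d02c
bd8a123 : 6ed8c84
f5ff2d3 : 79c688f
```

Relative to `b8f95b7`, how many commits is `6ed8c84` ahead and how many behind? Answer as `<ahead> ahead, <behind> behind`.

Reachable from 6ed8c84: {5269f9a, 6ed8c84, 7130a9c, 840e9c4, 98430c4, b8f95b7, c64d02c, d3514f5, e1c1508}.
Reachable from b8f95b7: {5269f9a, b8f95b7, d3514f5}.
Only in 6ed8c84's history (ahead): {6ed8c84, 7130a9c, 840e9c4, 98430c4, c64d02c, e1c1508} — 6.
Only in b8f95b7's history (behind): {} — 0.

6 ahead, 0 behind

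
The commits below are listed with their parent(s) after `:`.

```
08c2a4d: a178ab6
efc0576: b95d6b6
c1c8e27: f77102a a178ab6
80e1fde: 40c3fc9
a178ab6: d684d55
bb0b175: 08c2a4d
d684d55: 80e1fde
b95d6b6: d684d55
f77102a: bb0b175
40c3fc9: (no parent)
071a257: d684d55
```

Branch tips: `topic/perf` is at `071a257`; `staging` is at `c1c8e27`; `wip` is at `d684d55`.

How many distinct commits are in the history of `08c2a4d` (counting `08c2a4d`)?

Walking parent pointers from 08c2a4d: reachable set = {08c2a4d, 40c3fc9, 80e1fde, a178ab6, d684d55}.
That is 5 commits.

5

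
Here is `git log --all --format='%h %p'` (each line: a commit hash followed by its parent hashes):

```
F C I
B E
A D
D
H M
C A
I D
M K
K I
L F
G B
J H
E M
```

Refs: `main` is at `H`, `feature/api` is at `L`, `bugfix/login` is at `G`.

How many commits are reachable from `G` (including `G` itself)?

7

Walking parent pointers from G: reachable set = {B, D, E, G, I, K, M}.
That is 7 commits.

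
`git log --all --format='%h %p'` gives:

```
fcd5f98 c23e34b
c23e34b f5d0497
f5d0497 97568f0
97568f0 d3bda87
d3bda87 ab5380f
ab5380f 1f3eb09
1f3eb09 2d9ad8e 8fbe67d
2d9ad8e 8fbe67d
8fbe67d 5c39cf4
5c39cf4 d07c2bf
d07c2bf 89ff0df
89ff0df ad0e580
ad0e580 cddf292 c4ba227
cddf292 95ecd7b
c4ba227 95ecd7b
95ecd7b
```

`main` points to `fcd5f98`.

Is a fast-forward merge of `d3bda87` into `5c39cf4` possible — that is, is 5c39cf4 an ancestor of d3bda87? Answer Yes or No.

Yes

A fast-forward from 5c39cf4 to d3bda87 is possible iff 5c39cf4 is an ancestor of d3bda87.
Ancestors of d3bda87: {1f3eb09, 2d9ad8e, 5c39cf4, 89ff0df, 8fbe67d, 95ecd7b, ab5380f, ad0e580, c4ba227, cddf292, d07c2bf, d3bda87}.
5c39cf4 is among them, so fast-forward is possible.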